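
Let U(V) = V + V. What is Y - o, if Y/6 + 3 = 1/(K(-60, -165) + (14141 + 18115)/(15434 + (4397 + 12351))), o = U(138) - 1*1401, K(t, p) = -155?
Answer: 2743023993/2477977 ≈ 1107.0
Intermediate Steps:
U(V) = 2*V
o = -1125 (o = 2*138 - 1*1401 = 276 - 1401 = -1125)
Y = -44700132/2477977 (Y = -18 + 6/(-155 + (14141 + 18115)/(15434 + (4397 + 12351))) = -18 + 6/(-155 + 32256/(15434 + 16748)) = -18 + 6/(-155 + 32256/32182) = -18 + 6/(-155 + 32256*(1/32182)) = -18 + 6/(-155 + 16128/16091) = -18 + 6/(-2477977/16091) = -18 + 6*(-16091/2477977) = -18 - 96546/2477977 = -44700132/2477977 ≈ -18.039)
Y - o = -44700132/2477977 - 1*(-1125) = -44700132/2477977 + 1125 = 2743023993/2477977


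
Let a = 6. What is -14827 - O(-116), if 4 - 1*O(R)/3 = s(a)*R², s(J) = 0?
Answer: -14839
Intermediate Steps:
O(R) = 12 (O(R) = 12 - 0*R² = 12 - 3*0 = 12 + 0 = 12)
-14827 - O(-116) = -14827 - 1*12 = -14827 - 12 = -14839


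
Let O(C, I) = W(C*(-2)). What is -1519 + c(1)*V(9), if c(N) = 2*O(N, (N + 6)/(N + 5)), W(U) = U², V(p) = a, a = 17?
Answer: -1383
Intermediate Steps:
V(p) = 17
O(C, I) = 4*C² (O(C, I) = (C*(-2))² = (-2*C)² = 4*C²)
c(N) = 8*N² (c(N) = 2*(4*N²) = 8*N²)
-1519 + c(1)*V(9) = -1519 + (8*1²)*17 = -1519 + (8*1)*17 = -1519 + 8*17 = -1519 + 136 = -1383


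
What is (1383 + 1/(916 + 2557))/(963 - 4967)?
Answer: -1200790/3476473 ≈ -0.34540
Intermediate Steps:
(1383 + 1/(916 + 2557))/(963 - 4967) = (1383 + 1/3473)/(-4004) = (1383 + 1/3473)*(-1/4004) = (4803160/3473)*(-1/4004) = -1200790/3476473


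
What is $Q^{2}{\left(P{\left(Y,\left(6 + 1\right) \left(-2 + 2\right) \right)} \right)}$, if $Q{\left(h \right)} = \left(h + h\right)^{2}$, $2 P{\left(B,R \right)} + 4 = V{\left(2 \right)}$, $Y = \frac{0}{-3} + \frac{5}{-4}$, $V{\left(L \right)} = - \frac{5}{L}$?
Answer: $\frac{28561}{16} \approx 1785.1$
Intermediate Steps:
$Y = - \frac{5}{4}$ ($Y = 0 \left(- \frac{1}{3}\right) + 5 \left(- \frac{1}{4}\right) = 0 - \frac{5}{4} = - \frac{5}{4} \approx -1.25$)
$P{\left(B,R \right)} = - \frac{13}{4}$ ($P{\left(B,R \right)} = -2 + \frac{\left(-5\right) \frac{1}{2}}{2} = -2 + \frac{1}{2} \left(- \frac{5}{2}\right) = -2 - \frac{5}{4} = - \frac{13}{4}$)
$Q{\left(h \right)} = 4 h^{2}$ ($Q{\left(h \right)} = \left(2 h\right)^{2} = 4 h^{2}$)
$Q^{2}{\left(P{\left(Y,\left(6 + 1\right) \left(-2 + 2\right) \right)} \right)} = \left(4 \left(- \frac{13}{4}\right)^{2}\right)^{2} = \left(4 \cdot \frac{169}{16}\right)^{2} = \left(\frac{169}{4}\right)^{2} = \frac{28561}{16}$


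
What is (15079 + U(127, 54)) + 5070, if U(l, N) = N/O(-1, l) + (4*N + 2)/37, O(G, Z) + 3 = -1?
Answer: 1490463/74 ≈ 20141.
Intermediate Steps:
O(G, Z) = -4 (O(G, Z) = -3 - 1 = -4)
U(l, N) = 2/37 - 21*N/148 (U(l, N) = N/(-4) + (4*N + 2)/37 = N*(-¼) + (2 + 4*N)*(1/37) = -N/4 + (2/37 + 4*N/37) = 2/37 - 21*N/148)
(15079 + U(127, 54)) + 5070 = (15079 + (2/37 - 21/148*54)) + 5070 = (15079 + (2/37 - 567/74)) + 5070 = (15079 - 563/74) + 5070 = 1115283/74 + 5070 = 1490463/74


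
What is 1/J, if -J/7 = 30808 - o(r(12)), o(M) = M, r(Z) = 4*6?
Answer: -1/215488 ≈ -4.6406e-6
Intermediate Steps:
r(Z) = 24
J = -215488 (J = -7*(30808 - 1*24) = -7*(30808 - 24) = -7*30784 = -215488)
1/J = 1/(-215488) = -1/215488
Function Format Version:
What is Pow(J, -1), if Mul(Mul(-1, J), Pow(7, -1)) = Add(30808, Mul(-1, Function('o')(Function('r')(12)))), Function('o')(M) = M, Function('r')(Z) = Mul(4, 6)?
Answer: Rational(-1, 215488) ≈ -4.6406e-6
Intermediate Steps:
Function('r')(Z) = 24
J = -215488 (J = Mul(-7, Add(30808, Mul(-1, 24))) = Mul(-7, Add(30808, -24)) = Mul(-7, 30784) = -215488)
Pow(J, -1) = Pow(-215488, -1) = Rational(-1, 215488)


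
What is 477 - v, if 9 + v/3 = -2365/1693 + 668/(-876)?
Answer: 63089522/123589 ≈ 510.48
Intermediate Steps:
v = -4137569/123589 (v = -27 + 3*(-2365/1693 + 668/(-876)) = -27 + 3*(-2365*1/1693 + 668*(-1/876)) = -27 + 3*(-2365/1693 - 167/219) = -27 + 3*(-800666/370767) = -27 - 800666/123589 = -4137569/123589 ≈ -33.478)
477 - v = 477 - 1*(-4137569/123589) = 477 + 4137569/123589 = 63089522/123589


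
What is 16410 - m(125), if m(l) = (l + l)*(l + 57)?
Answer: -29090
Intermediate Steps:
m(l) = 2*l*(57 + l) (m(l) = (2*l)*(57 + l) = 2*l*(57 + l))
16410 - m(125) = 16410 - 2*125*(57 + 125) = 16410 - 2*125*182 = 16410 - 1*45500 = 16410 - 45500 = -29090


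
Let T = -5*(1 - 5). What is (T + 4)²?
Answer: 576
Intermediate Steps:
T = 20 (T = -5*(-4) = 20)
(T + 4)² = (20 + 4)² = 24² = 576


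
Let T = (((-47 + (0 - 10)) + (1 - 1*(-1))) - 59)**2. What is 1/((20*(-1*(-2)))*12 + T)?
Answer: 1/13476 ≈ 7.4206e-5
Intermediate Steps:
T = 12996 (T = (((-47 - 10) + (1 + 1)) - 59)**2 = ((-57 + 2) - 59)**2 = (-55 - 59)**2 = (-114)**2 = 12996)
1/((20*(-1*(-2)))*12 + T) = 1/((20*(-1*(-2)))*12 + 12996) = 1/((20*2)*12 + 12996) = 1/(40*12 + 12996) = 1/(480 + 12996) = 1/13476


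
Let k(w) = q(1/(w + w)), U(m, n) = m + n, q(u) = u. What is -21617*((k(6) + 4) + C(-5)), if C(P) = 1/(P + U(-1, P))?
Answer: -11392159/132 ≈ -86304.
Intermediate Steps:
C(P) = 1/(-1 + 2*P) (C(P) = 1/(P + (-1 + P)) = 1/(-1 + 2*P))
k(w) = 1/(2*w) (k(w) = 1/(w + w) = 1/(2*w))
-21617*((k(6) + 4) + C(-5)) = -21617*(((½)/6 + 4) + 1/(-1 + 2*(-5))) = -21617*(((½)*(⅙) + 4) + 1/(-1 - 10)) = -21617*((1/12 + 4) + 1/(-11)) = -21617*(49/12 - 1/11) = -21617*527/132 = -11392159/132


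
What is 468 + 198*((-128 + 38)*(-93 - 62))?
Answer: 2762568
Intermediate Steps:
468 + 198*((-128 + 38)*(-93 - 62)) = 468 + 198*(-90*(-155)) = 468 + 198*13950 = 468 + 2762100 = 2762568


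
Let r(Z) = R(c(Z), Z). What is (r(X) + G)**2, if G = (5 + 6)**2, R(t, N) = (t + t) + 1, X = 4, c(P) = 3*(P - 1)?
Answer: 19600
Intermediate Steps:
c(P) = -3 + 3*P (c(P) = 3*(-1 + P) = -3 + 3*P)
R(t, N) = 1 + 2*t (R(t, N) = 2*t + 1 = 1 + 2*t)
G = 121 (G = 11**2 = 121)
r(Z) = -5 + 6*Z (r(Z) = 1 + 2*(-3 + 3*Z) = 1 + (-6 + 6*Z) = -5 + 6*Z)
(r(X) + G)**2 = ((-5 + 6*4) + 121)**2 = ((-5 + 24) + 121)**2 = (19 + 121)**2 = 140**2 = 19600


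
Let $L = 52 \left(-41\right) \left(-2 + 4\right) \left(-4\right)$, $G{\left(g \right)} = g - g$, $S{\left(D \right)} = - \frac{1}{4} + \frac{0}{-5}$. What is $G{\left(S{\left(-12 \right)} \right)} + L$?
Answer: $17056$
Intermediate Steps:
$S{\left(D \right)} = - \frac{1}{4}$ ($S{\left(D \right)} = \left(-1\right) \frac{1}{4} + 0 \left(- \frac{1}{5}\right) = - \frac{1}{4} + 0 = - \frac{1}{4}$)
$G{\left(g \right)} = 0$
$L = 17056$ ($L = - 2132 \cdot 2 \left(-4\right) = \left(-2132\right) \left(-8\right) = 17056$)
$G{\left(S{\left(-12 \right)} \right)} + L = 0 + 17056 = 17056$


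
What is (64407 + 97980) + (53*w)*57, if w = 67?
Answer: 364794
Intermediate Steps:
(64407 + 97980) + (53*w)*57 = (64407 + 97980) + (53*67)*57 = 162387 + 3551*57 = 162387 + 202407 = 364794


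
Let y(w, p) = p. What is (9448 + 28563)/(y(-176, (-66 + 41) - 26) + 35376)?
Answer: 38011/35325 ≈ 1.0760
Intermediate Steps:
(9448 + 28563)/(y(-176, (-66 + 41) - 26) + 35376) = (9448 + 28563)/(((-66 + 41) - 26) + 35376) = 38011/((-25 - 26) + 35376) = 38011/(-51 + 35376) = 38011/35325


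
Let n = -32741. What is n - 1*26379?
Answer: -59120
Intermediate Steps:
n - 1*26379 = -32741 - 1*26379 = -32741 - 26379 = -59120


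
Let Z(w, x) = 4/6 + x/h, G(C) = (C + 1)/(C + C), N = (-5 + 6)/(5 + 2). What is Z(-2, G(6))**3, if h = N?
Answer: 6859/64 ≈ 107.17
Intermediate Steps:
N = 1/7 ≈ 0.14286
h = 1/7 ≈ 0.14286
G(C) = (1 + C)/(2*C) (G(C) = (1 + C)/((2*C)) = (1 + C)*(1/(2*C)) = (1 + C)/(2*C))
Z(w, x) = 2/3 + 7*x (Z(w, x) = 4/6 + x/(1/7) = 4*(1/6) + x*7 = 2/3 + 7*x)
Z(-2, G(6))**3 = (2/3 + 7*((1/2)*(1 + 6)/6))**3 = (2/3 + 7*((1/2)*(1/6)*7))**3 = (2/3 + 7*(7/12))**3 = (2/3 + 49/12)**3 = (19/4)**3 = 6859/64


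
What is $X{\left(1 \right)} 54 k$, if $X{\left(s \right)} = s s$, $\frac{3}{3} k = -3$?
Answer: $-162$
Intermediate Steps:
$k = -3$
$X{\left(s \right)} = s^{2}$
$X{\left(1 \right)} 54 k = 1^{2} \cdot 54 \left(-3\right) = 1 \cdot 54 \left(-3\right) = 54 \left(-3\right) = -162$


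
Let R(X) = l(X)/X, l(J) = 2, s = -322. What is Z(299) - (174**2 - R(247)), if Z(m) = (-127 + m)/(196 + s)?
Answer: -471145952/15561 ≈ -30277.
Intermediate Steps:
R(X) = 2/X
Z(m) = 127/126 - m/126 (Z(m) = (-127 + m)/(196 - 322) = (-127 + m)/(-126) = (-127 + m)*(-1/126) = 127/126 - m/126)
Z(299) - (174**2 - R(247)) = (127/126 - 1/126*299) - (174**2 - 2/247) = (127/126 - 299/126) - (30276 - 2/247) = -86/63 - (30276 - 1*2/247) = -86/63 - (30276 - 2/247) = -86/63 - 1*7478170/247 = -86/63 - 7478170/247 = -471145952/15561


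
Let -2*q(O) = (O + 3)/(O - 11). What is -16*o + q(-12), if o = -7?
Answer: 5143/46 ≈ 111.80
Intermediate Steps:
q(O) = -(3 + O)/(2*(-11 + O)) (q(O) = -(O + 3)/(2*(O - 11)) = -(3 + O)/(2*(-11 + O)))
-16*o + q(-12) = -16*(-7) + (-3 - 1*(-12))/(2*(-11 - 12)) = 112 + (1/2)*(-3 + 12)/(-23) = 112 + (1/2)*(-1/23)*9 = 112 - 9/46 = 5143/46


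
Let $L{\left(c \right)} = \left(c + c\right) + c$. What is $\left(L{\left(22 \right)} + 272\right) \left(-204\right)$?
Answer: $-68952$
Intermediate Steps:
$L{\left(c \right)} = 3 c$ ($L{\left(c \right)} = 2 c + c = 3 c$)
$\left(L{\left(22 \right)} + 272\right) \left(-204\right) = \left(3 \cdot 22 + 272\right) \left(-204\right) = \left(66 + 272\right) \left(-204\right) = 338 \left(-204\right) = -68952$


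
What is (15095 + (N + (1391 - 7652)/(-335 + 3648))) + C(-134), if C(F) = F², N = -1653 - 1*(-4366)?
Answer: 118479871/3313 ≈ 35762.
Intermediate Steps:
N = 2713 (N = -1653 + 4366 = 2713)
(15095 + (N + (1391 - 7652)/(-335 + 3648))) + C(-134) = (15095 + (2713 + (1391 - 7652)/(-335 + 3648))) + (-134)² = (15095 + (2713 - 6261/3313)) + 17956 = (15095 + 8981908/3313) + 17956 = 58991643/3313 + 17956 = 118479871/3313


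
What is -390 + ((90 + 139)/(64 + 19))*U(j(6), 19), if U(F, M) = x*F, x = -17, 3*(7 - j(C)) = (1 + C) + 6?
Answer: -128254/249 ≈ -515.08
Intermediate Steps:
j(C) = 14/3 - C/3 (j(C) = 7 - ((1 + C) + 6)/3 = 7 - (7 + C)/3 = 7 + (-7/3 - C/3) = 14/3 - C/3)
U(F, M) = -17*F
-390 + ((90 + 139)/(64 + 19))*U(j(6), 19) = -390 + ((90 + 139)/(64 + 19))*(-17*(14/3 - ⅓*6)) = -390 + (229/83)*(-17*(14/3 - 2)) = -390 + (229*(1/83))*(-17*8/3) = -390 + (229/83)*(-136/3) = -390 - 31144/249 = -128254/249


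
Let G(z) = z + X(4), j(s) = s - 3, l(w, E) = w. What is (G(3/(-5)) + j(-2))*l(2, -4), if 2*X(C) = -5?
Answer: -81/5 ≈ -16.200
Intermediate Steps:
j(s) = -3 + s
X(C) = -5/2 (X(C) = (1/2)*(-5) = -5/2)
G(z) = -5/2 + z (G(z) = z - 5/2 = -5/2 + z)
(G(3/(-5)) + j(-2))*l(2, -4) = ((-5/2 + 3/(-5)) + (-3 - 2))*2 = ((-5/2 + 3*(-1/5)) - 5)*2 = ((-5/2 - 3/5) - 5)*2 = (-31/10 - 5)*2 = -81/10*2 = -81/5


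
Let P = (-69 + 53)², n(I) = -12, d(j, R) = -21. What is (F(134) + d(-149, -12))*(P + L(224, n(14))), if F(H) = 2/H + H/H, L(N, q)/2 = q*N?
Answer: 6855680/67 ≈ 1.0232e+5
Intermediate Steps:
L(N, q) = 2*N*q (L(N, q) = 2*(q*N) = 2*(N*q) = 2*N*q)
F(H) = 1 + 2/H (F(H) = 2/H + 1 = 1 + 2/H)
P = 256 (P = (-16)² = 256)
(F(134) + d(-149, -12))*(P + L(224, n(14))) = ((2 + 134)/134 - 21)*(256 + 2*224*(-12)) = ((1/134)*136 - 21)*(256 - 5376) = (68/67 - 21)*(-5120) = -1339/67*(-5120) = 6855680/67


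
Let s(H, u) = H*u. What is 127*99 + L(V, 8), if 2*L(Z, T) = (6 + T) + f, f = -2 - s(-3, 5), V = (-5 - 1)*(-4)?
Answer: 25173/2 ≈ 12587.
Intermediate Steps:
V = 24 (V = -6*(-4) = 24)
f = 13 (f = -2 - (-3)*5 = -2 - 1*(-15) = -2 + 15 = 13)
L(Z, T) = 19/2 + T/2 (L(Z, T) = ((6 + T) + 13)/2 = (19 + T)/2 = 19/2 + T/2)
127*99 + L(V, 8) = 127*99 + (19/2 + (1/2)*8) = 12573 + (19/2 + 4) = 12573 + 27/2 = 25173/2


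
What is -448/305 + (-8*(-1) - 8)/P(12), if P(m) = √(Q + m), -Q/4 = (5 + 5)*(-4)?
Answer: -448/305 ≈ -1.4689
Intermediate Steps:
Q = 160 (Q = -4*(5 + 5)*(-4) = -40*(-4) = -4*(-40) = 160)
P(m) = √(160 + m)
-448/305 + (-8*(-1) - 8)/P(12) = -448/305 + (-8*(-1) - 8)/(√(160 + 12)) = -448*1/305 + (8 - 8)/(√172) = -448/305 + 0/((2*√43)) = -448/305 + 0*(√43/86) = -448/305 + 0 = -448/305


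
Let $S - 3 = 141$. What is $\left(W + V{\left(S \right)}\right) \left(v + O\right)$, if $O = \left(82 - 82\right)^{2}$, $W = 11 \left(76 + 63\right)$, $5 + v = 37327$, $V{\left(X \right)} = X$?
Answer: $62439706$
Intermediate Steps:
$S = 144$ ($S = 3 + 141 = 144$)
$v = 37322$ ($v = -5 + 37327 = 37322$)
$W = 1529$ ($W = 11 \cdot 139 = 1529$)
$O = 0$ ($O = 0^{2} = 0$)
$\left(W + V{\left(S \right)}\right) \left(v + O\right) = \left(1529 + 144\right) \left(37322 + 0\right) = 1673 \cdot 37322 = 62439706$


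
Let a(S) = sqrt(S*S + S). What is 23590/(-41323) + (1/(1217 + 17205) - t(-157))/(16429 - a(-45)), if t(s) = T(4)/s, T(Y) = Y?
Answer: -18415446886614038345/32258736046769554562 + 221535*sqrt(55)/390324226783747 ≈ -0.57087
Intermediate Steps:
a(S) = sqrt(S + S**2) (a(S) = sqrt(S**2 + S) = sqrt(S + S**2))
t(s) = 4/s
23590/(-41323) + (1/(1217 + 17205) - t(-157))/(16429 - a(-45)) = 23590/(-41323) + (1/(1217 + 17205) - 4/(-157))/(16429 - sqrt(-45*(1 - 45))) = 23590*(-1/41323) + (1/18422 - 4*(-1)/157)/(16429 - sqrt(-45*(-44))) = -23590/41323 + (1/18422 - 1*(-4/157))/(16429 - sqrt(1980)) = -23590/41323 + (1/18422 + 4/157)/(16429 - 6*sqrt(55)) = -23590/41323 + 73845/(2892254*(16429 - 6*sqrt(55)))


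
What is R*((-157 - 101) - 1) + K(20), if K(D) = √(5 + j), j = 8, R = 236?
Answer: -61124 + √13 ≈ -61120.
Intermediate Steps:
K(D) = √13 (K(D) = √(5 + 8) = √13)
R*((-157 - 101) - 1) + K(20) = 236*((-157 - 101) - 1) + √13 = 236*(-258 - 1) + √13 = 236*(-259) + √13 = -61124 + √13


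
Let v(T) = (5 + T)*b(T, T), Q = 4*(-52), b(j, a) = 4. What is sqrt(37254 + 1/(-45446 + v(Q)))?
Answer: sqrt(79716204672998)/46258 ≈ 193.01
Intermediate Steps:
Q = -208
v(T) = 20 + 4*T (v(T) = (5 + T)*4 = 20 + 4*T)
sqrt(37254 + 1/(-45446 + v(Q))) = sqrt(37254 + 1/(-45446 + (20 + 4*(-208)))) = sqrt(37254 + 1/(-45446 + (20 - 832))) = sqrt(37254 + 1/(-45446 - 812)) = sqrt(37254 + 1/(-46258)) = sqrt(37254 - 1/46258) = sqrt(1723295531/46258) = sqrt(79716204672998)/46258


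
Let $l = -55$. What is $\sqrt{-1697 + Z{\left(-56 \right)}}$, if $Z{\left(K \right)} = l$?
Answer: $2 i \sqrt{438} \approx 41.857 i$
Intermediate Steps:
$Z{\left(K \right)} = -55$
$\sqrt{-1697 + Z{\left(-56 \right)}} = \sqrt{-1697 - 55} = \sqrt{-1752} = 2 i \sqrt{438}$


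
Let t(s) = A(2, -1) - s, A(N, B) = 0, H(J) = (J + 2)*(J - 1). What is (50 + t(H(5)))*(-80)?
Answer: -1760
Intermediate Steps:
H(J) = (-1 + J)*(2 + J) (H(J) = (2 + J)*(-1 + J) = (-1 + J)*(2 + J))
t(s) = -s (t(s) = 0 - s = -s)
(50 + t(H(5)))*(-80) = (50 - (-2 + 5 + 5²))*(-80) = (50 - (-2 + 5 + 25))*(-80) = (50 - 1*28)*(-80) = (50 - 28)*(-80) = 22*(-80) = -1760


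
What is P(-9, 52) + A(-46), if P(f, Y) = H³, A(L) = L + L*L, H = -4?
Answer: 2006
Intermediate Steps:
A(L) = L + L²
P(f, Y) = -64 (P(f, Y) = (-4)³ = -64)
P(-9, 52) + A(-46) = -64 - 46*(1 - 46) = -64 - 46*(-45) = -64 + 2070 = 2006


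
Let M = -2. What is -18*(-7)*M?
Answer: -252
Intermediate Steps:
-18*(-7)*M = -18*(-7)*(-2) = -(-126)*(-2) = -1*252 = -252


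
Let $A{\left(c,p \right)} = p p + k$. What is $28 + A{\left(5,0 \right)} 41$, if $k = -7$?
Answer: $-259$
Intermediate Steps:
$A{\left(c,p \right)} = -7 + p^{2}$ ($A{\left(c,p \right)} = p p - 7 = p^{2} - 7 = -7 + p^{2}$)
$28 + A{\left(5,0 \right)} 41 = 28 + \left(-7 + 0^{2}\right) 41 = 28 + \left(-7 + 0\right) 41 = 28 - 287 = -259$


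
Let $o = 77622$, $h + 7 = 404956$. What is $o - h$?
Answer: $-327327$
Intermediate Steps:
$h = 404949$ ($h = -7 + 404956 = 404949$)
$o - h = 77622 - 404949 = -327327$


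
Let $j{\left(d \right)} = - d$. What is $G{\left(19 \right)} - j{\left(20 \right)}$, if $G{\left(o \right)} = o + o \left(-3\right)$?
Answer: $-18$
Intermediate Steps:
$G{\left(o \right)} = - 2 o$ ($G{\left(o \right)} = o - 3 o = - 2 o$)
$G{\left(19 \right)} - j{\left(20 \right)} = \left(-2\right) 19 - \left(-1\right) 20 = -38 - -20 = -38 + 20 = -18$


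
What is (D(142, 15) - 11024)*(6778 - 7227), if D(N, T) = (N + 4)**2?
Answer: -4621108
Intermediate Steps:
D(N, T) = (4 + N)**2
(D(142, 15) - 11024)*(6778 - 7227) = ((4 + 142)**2 - 11024)*(6778 - 7227) = (146**2 - 11024)*(-449) = (21316 - 11024)*(-449) = 10292*(-449) = -4621108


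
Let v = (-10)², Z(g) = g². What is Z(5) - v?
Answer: -75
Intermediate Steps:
v = 100
Z(5) - v = 5² - 1*100 = 25 - 100 = -75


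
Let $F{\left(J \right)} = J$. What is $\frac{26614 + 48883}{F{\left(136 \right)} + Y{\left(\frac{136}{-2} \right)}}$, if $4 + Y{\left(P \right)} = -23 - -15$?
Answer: $\frac{75497}{124} \approx 608.85$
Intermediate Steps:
$Y{\left(P \right)} = -12$ ($Y{\left(P \right)} = -4 - 8 = -12$)
$\frac{26614 + 48883}{F{\left(136 \right)} + Y{\left(\frac{136}{-2} \right)}} = \frac{26614 + 48883}{136 - 12} = \frac{75497}{124}$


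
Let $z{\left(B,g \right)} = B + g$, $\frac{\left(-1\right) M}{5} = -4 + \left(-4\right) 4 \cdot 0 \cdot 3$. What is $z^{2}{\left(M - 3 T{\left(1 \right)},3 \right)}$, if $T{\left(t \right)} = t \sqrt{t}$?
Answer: $400$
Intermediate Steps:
$T{\left(t \right)} = t^{\frac{3}{2}}$
$M = 20$ ($M = - 5 \left(-4 + \left(-4\right) 4 \cdot 0 \cdot 3\right) = - 5 \left(-4 + \left(-16\right) 0 \cdot 3\right) = - 5 \left(-4 + 0 \cdot 3\right) = - 5 \left(-4 + 0\right) = \left(-5\right) \left(-4\right) = 20$)
$z^{2}{\left(M - 3 T{\left(1 \right)},3 \right)} = \left(\left(20 - 3 \cdot 1^{\frac{3}{2}}\right) + 3\right)^{2} = \left(\left(20 - 3\right) + 3\right)^{2} = \left(17 + 3\right)^{2} = 20^{2} = 400$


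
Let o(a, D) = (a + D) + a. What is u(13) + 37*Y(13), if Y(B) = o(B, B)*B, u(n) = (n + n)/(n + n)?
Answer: 18760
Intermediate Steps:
o(a, D) = D + 2*a (o(a, D) = (D + a) + a = D + 2*a)
u(n) = 1 (u(n) = (2*n)/((2*n)) = (2*n)*(1/(2*n)) = 1)
Y(B) = 3*B² (Y(B) = (B + 2*B)*B = (3*B)*B = 3*B²)
u(13) + 37*Y(13) = 1 + 37*(3*13²) = 1 + 37*(3*169) = 1 + 37*507 = 1 + 18759 = 18760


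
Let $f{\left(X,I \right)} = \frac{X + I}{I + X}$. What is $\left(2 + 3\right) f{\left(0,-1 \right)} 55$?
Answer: $275$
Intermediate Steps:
$f{\left(X,I \right)} = 1$ ($f{\left(X,I \right)} = \frac{I + X}{I + X} = 1$)
$\left(2 + 3\right) f{\left(0,-1 \right)} 55 = \left(2 + 3\right) 1 \cdot 55 = 5 \cdot 1 \cdot 55 = 5 \cdot 55 = 275$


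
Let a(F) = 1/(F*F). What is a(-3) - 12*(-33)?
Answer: 3565/9 ≈ 396.11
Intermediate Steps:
a(F) = F⁻² (a(F) = 1/(F²) = F⁻²)
a(-3) - 12*(-33) = (-3)⁻² - 12*(-33) = ⅑ + 396 = 3565/9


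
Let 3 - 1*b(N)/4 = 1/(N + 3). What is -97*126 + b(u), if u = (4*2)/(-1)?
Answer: -61046/5 ≈ -12209.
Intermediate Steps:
u = -8 (u = 8*(-1) = -8)
b(N) = 12 - 4/(3 + N) (b(N) = 12 - 4/(N + 3) = 12 - 4/(3 + N))
-97*126 + b(u) = -97*126 + 4*(8 + 3*(-8))/(3 - 8) = -12222 + 4*(8 - 24)/(-5) = -12222 + 4*(-⅕)*(-16) = -12222 + 64/5 = -61046/5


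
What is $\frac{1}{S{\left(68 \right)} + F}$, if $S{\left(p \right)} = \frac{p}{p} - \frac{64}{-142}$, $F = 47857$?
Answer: $\frac{71}{3397950} \approx 2.0895 \cdot 10^{-5}$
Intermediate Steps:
$S{\left(p \right)} = \frac{103}{71}$ ($S{\left(p \right)} = 1 - - \frac{32}{71} = 1 + \frac{32}{71} = \frac{103}{71}$)
$\frac{1}{S{\left(68 \right)} + F} = \frac{1}{\frac{103}{71} + 47857} = \frac{1}{\frac{3397950}{71}} = \frac{71}{3397950}$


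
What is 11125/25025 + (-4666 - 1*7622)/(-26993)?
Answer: 24312173/27019993 ≈ 0.89978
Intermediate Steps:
11125/25025 + (-4666 - 1*7622)/(-26993) = 11125*(1/25025) + (-4666 - 7622)*(-1/26993) = 445/1001 - 12288*(-1/26993) = 445/1001 + 12288/26993 = 24312173/27019993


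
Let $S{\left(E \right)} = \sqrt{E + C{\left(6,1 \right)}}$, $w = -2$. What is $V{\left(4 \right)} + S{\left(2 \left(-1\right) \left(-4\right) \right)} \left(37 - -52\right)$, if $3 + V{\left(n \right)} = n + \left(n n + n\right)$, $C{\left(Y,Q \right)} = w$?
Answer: $21 + 89 \sqrt{6} \approx 239.0$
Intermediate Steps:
$C{\left(Y,Q \right)} = -2$
$S{\left(E \right)} = \sqrt{-2 + E}$ ($S{\left(E \right)} = \sqrt{E - 2} = \sqrt{-2 + E}$)
$V{\left(n \right)} = -3 + n^{2} + 2 n$ ($V{\left(n \right)} = -3 + \left(n + \left(n n + n\right)\right) = -3 + \left(n + \left(n^{2} + n\right)\right) = -3 + \left(n + \left(n + n^{2}\right)\right) = -3 + \left(n^{2} + 2 n\right) = -3 + n^{2} + 2 n$)
$V{\left(4 \right)} + S{\left(2 \left(-1\right) \left(-4\right) \right)} \left(37 - -52\right) = \left(-3 + 4^{2} + 2 \cdot 4\right) + \sqrt{-2 + 2 \left(-1\right) \left(-4\right)} \left(37 - -52\right) = \left(-3 + 16 + 8\right) + \sqrt{-2 - -8} \left(37 + 52\right) = 21 + \sqrt{-2 + 8} \cdot 89 = 21 + \sqrt{6} \cdot 89 = 21 + 89 \sqrt{6}$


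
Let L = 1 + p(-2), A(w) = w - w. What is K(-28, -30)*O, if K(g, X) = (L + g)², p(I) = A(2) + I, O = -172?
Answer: -144652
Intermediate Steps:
A(w) = 0
p(I) = I (p(I) = 0 + I = I)
L = -1 (L = 1 - 2 = -1)
K(g, X) = (-1 + g)²
K(-28, -30)*O = (-1 - 28)²*(-172) = (-29)²*(-172) = 841*(-172) = -144652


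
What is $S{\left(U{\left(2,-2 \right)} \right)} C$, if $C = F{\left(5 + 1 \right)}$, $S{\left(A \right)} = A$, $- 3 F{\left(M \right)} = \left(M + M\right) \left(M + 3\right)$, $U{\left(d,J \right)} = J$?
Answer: $72$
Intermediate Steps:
$F{\left(M \right)} = - \frac{2 M \left(3 + M\right)}{3}$ ($F{\left(M \right)} = - \frac{\left(M + M\right) \left(M + 3\right)}{3} = - \frac{2 M \left(3 + M\right)}{3}$)
$C = -36$ ($C = - \frac{2 \left(5 + 1\right) \left(3 + \left(5 + 1\right)\right)}{3} = \left(- \frac{2}{3}\right) 6 \left(3 + 6\right) = \left(- \frac{2}{3}\right) 6 \cdot 9 = -36$)
$S{\left(U{\left(2,-2 \right)} \right)} C = \left(-2\right) \left(-36\right) = 72$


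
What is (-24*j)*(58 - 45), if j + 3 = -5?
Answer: 2496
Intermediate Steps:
j = -8 (j = -3 - 5 = -8)
(-24*j)*(58 - 45) = (-24*(-8))*(58 - 45) = 192*13 = 2496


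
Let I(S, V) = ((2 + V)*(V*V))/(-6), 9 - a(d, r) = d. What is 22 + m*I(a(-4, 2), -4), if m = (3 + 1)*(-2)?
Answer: -62/3 ≈ -20.667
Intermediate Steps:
m = -8 (m = 4*(-2) = -8)
a(d, r) = 9 - d
I(S, V) = -V**2*(2 + V)/6 (I(S, V) = ((2 + V)*V**2)*(-1/6) = (V**2*(2 + V))*(-1/6) = -V**2*(2 + V)/6)
22 + m*I(a(-4, 2), -4) = 22 - 4*(-4)**2*(-2 - 1*(-4))/3 = 22 - 4*16*(-2 + 4)/3 = 22 - 4*16*2/3 = 22 - 8*16/3 = 22 - 128/3 = -62/3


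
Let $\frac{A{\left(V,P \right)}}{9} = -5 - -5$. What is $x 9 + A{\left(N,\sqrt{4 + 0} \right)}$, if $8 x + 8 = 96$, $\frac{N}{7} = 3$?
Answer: $99$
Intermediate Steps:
$N = 21$ ($N = 7 \cdot 3 = 21$)
$A{\left(V,P \right)} = 0$ ($A{\left(V,P \right)} = 9 \left(-5 - -5\right) = 9 \left(-5 + 5\right) = 9 \cdot 0 = 0$)
$x = 11$ ($x = -1 + \frac{1}{8} \cdot 96 = -1 + 12 = 11$)
$x 9 + A{\left(N,\sqrt{4 + 0} \right)} = 11 \cdot 9 + 0 = 99 + 0 = 99$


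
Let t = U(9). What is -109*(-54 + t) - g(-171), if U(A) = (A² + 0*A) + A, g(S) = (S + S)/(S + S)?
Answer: -3925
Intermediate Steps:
g(S) = 1 (g(S) = (2*S)/((2*S)) = (2*S)*(1/(2*S)) = 1)
U(A) = A + A² (U(A) = (A² + 0) + A = A² + A = A + A²)
t = 90 (t = 9*(1 + 9) = 9*10 = 90)
-109*(-54 + t) - g(-171) = -109*(-54 + 90) - 1*1 = -109*36 - 1 = -3924 - 1 = -3925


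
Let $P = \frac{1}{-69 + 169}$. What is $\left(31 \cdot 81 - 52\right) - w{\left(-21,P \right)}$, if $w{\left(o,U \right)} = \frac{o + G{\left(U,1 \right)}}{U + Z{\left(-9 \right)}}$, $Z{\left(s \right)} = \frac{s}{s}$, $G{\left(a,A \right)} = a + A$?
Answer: $\frac{250358}{101} \approx 2478.8$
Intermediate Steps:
$G{\left(a,A \right)} = A + a$
$Z{\left(s \right)} = 1$
$P = \frac{1}{100} \approx 0.01$
$w{\left(o,U \right)} = \frac{1 + U + o}{1 + U}$ ($w{\left(o,U \right)} = \frac{o + \left(1 + U\right)}{U + 1} = \frac{1 + U + o}{1 + U}$)
$\left(31 \cdot 81 - 52\right) - w{\left(-21,P \right)} = \left(31 \cdot 81 - 52\right) - \frac{1 + \frac{1}{100} - 21}{1 + \frac{1}{100}} = \left(2511 - 52\right) - \frac{1}{\frac{101}{100}} \left(- \frac{1999}{100}\right) = 2459 - \frac{100}{101} \left(- \frac{1999}{100}\right) = 2459 - - \frac{1999}{101} = 2459 + \frac{1999}{101} = \frac{250358}{101}$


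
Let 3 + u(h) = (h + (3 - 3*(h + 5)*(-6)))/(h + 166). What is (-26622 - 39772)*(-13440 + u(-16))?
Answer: 66947095217/75 ≈ 8.9263e+8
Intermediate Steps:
u(h) = -3 + (93 + 19*h)/(166 + h) (u(h) = -3 + (h + (3 - 3*(h + 5)*(-6)))/(h + 166) = -3 + (h + (3 - 3*(5 + h)*(-6)))/(166 + h) = -3 + (h + (3 + (-15 - 3*h)*(-6)))/(166 + h) = -3 + (h + (3 + (90 + 18*h)))/(166 + h) = -3 + (h + (93 + 18*h))/(166 + h) = -3 + (93 + 19*h)/(166 + h))
(-26622 - 39772)*(-13440 + u(-16)) = (-26622 - 39772)*(-13440 + (-405 + 16*(-16))/(166 - 16)) = -66394*(-13440 + (-405 - 256)/150) = -66394*(-13440 + (1/150)*(-661)) = -66394*(-13440 - 661/150) = -66394*(-2016661/150) = 66947095217/75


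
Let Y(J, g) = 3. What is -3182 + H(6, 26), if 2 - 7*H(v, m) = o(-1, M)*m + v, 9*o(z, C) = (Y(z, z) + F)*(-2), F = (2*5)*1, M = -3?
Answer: -199826/63 ≈ -3171.8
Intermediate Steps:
F = 10 (F = 10*1 = 10)
o(z, C) = -26/9 (o(z, C) = ((3 + 10)*(-2))/9 = (13*(-2))/9 = (1/9)*(-26) = -26/9)
H(v, m) = 2/7 - v/7 + 26*m/63 (H(v, m) = 2/7 - (-26*m/9 + v)/7 = 2/7 - (v - 26*m/9)/7 = 2/7 + (-v/7 + 26*m/63) = 2/7 - v/7 + 26*m/63)
-3182 + H(6, 26) = -3182 + (2/7 - 1/7*6 + (26/63)*26) = -3182 + (2/7 - 6/7 + 676/63) = -3182 + 640/63 = -199826/63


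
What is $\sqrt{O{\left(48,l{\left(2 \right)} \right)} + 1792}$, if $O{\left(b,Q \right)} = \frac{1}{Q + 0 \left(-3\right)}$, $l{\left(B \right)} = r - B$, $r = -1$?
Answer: $\frac{5 \sqrt{645}}{3} \approx 42.328$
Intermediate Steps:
$l{\left(B \right)} = -1 - B$
$O{\left(b,Q \right)} = \frac{1}{Q}$ ($O{\left(b,Q \right)} = \frac{1}{Q + 0} = \frac{1}{Q}$)
$\sqrt{O{\left(48,l{\left(2 \right)} \right)} + 1792} = \sqrt{\frac{1}{-1 - 2} + 1792} = \sqrt{\frac{1}{-3} + 1792} = \sqrt{- \frac{1}{3} + 1792} = \sqrt{\frac{5375}{3}} = \frac{5 \sqrt{645}}{3}$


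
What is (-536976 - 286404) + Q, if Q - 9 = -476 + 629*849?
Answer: -289826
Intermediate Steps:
Q = 533554 (Q = 9 + (-476 + 629*849) = 9 + (-476 + 534021) = 9 + 533545 = 533554)
(-536976 - 286404) + Q = (-536976 - 286404) + 533554 = -823380 + 533554 = -289826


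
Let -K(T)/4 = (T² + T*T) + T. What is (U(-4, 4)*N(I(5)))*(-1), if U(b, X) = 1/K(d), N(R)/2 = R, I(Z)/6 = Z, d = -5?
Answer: ⅓ ≈ 0.33333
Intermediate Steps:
I(Z) = 6*Z
K(T) = -8*T² - 4*T (K(T) = -4*((T² + T*T) + T) = -4*((T² + T²) + T) = -4*(2*T² + T) = -4*(T + 2*T²) = -8*T² - 4*T)
N(R) = 2*R
U(b, X) = -1/180 (U(b, X) = 1/(-4*(-5)*(1 + 2*(-5))) = 1/(-4*(-5)*(1 - 10)) = 1/(-4*(-5)*(-9)) = 1/(-180) = -1/180)
(U(-4, 4)*N(I(5)))*(-1) = -6*5/90*(-1) = -30/90*(-1) = -1/180*60*(-1) = -⅓*(-1) = ⅓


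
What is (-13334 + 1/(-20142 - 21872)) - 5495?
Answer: -791081607/42014 ≈ -18829.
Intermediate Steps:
(-13334 + 1/(-20142 - 21872)) - 5495 = (-13334 + 1/(-42014)) - 5495 = (-13334 - 1/42014) - 5495 = -560214677/42014 - 5495 = -791081607/42014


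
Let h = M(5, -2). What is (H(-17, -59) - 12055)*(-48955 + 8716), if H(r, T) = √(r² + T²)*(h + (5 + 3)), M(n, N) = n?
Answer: 485081145 - 523107*√3770 ≈ 4.5296e+8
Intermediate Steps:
h = 5
H(r, T) = 13*√(T² + r²) (H(r, T) = √(r² + T²)*(5 + (5 + 3)) = √(T² + r²)*(5 + 8) = √(T² + r²)*13 = 13*√(T² + r²))
(H(-17, -59) - 12055)*(-48955 + 8716) = (13*√((-59)² + (-17)²) - 12055)*(-48955 + 8716) = (13*√(3481 + 289) - 12055)*(-40239) = (13*√3770 - 12055)*(-40239) = (-12055 + 13*√3770)*(-40239) = 485081145 - 523107*√3770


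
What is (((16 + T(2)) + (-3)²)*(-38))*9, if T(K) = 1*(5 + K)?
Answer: -10944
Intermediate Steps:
T(K) = 5 + K
(((16 + T(2)) + (-3)²)*(-38))*9 = (((16 + (5 + 2)) + (-3)²)*(-38))*9 = (((16 + 7) + 9)*(-38))*9 = ((23 + 9)*(-38))*9 = (32*(-38))*9 = -1216*9 = -10944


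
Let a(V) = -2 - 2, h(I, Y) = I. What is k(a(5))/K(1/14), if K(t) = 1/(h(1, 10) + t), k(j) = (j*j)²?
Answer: 1920/7 ≈ 274.29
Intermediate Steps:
a(V) = -4
k(j) = j⁴ (k(j) = (j²)² = j⁴)
K(t) = 1/(1 + t)
k(a(5))/K(1/14) = (-4)⁴/(1/(1 + 1/14)) = 256/(1/(1 + 1/14)) = 256/(1/(15/14)) = 256/(14/15) = 256*(15/14) = 1920/7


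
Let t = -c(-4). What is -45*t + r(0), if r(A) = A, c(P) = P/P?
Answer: 45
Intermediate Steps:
c(P) = 1
t = -1 (t = -1*1 = -1)
-45*t + r(0) = -45*(-1) + 0 = 45 + 0 = 45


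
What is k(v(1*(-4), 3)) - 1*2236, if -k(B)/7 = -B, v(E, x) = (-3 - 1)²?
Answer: -2124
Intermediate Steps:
v(E, x) = 16 (v(E, x) = (-4)² = 16)
k(B) = 7*B (k(B) = -(-7)*B = 7*B)
k(v(1*(-4), 3)) - 1*2236 = 7*16 - 1*2236 = 112 - 2236 = -2124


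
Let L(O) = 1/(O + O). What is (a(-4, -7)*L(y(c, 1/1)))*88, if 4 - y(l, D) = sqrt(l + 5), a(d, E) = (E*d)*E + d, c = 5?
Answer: -17600/3 - 4400*sqrt(10)/3 ≈ -10505.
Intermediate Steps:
a(d, E) = d + d*E**2 (a(d, E) = d*E**2 + d = d + d*E**2)
y(l, D) = 4 - sqrt(5 + l) (y(l, D) = 4 - sqrt(l + 5) = 4 - sqrt(5 + l))
L(O) = 1/(2*O)
(a(-4, -7)*L(y(c, 1/1)))*88 = ((-4*(1 + (-7)**2))*(1/(2*(4 - sqrt(5 + 5)))))*88 = ((-4*(1 + 49))*(1/(2*(4 - sqrt(10)))))*88 = ((-4*50)*(1/(2*(4 - sqrt(10)))))*88 = -100/(4 - sqrt(10))*88 = -8800/(4 - sqrt(10))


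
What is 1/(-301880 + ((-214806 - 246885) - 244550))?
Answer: -1/1008121 ≈ -9.9194e-7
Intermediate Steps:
1/(-301880 + ((-214806 - 246885) - 244550)) = 1/(-301880 + (-461691 - 244550)) = 1/(-301880 - 706241) = 1/(-1008121) = -1/1008121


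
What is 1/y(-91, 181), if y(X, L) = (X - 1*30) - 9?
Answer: -1/130 ≈ -0.0076923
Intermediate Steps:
y(X, L) = -39 + X (y(X, L) = (X - 30) - 9 = (-30 + X) - 9 = -39 + X)
1/y(-91, 181) = 1/(-39 - 91) = 1/(-130) = -1/130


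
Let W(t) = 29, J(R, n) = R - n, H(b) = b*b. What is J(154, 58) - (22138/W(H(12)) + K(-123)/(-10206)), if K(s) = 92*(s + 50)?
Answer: -98860844/147987 ≈ -668.04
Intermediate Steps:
H(b) = b²
K(s) = 4600 + 92*s (K(s) = 92*(50 + s) = 4600 + 92*s)
J(154, 58) - (22138/W(H(12)) + K(-123)/(-10206)) = (154 - 1*58) - (22138/29 + (4600 + 92*(-123))/(-10206)) = (154 - 58) - (22138*(1/29) + (4600 - 11316)*(-1/10206)) = 96 - (22138/29 - 6716*(-1/10206)) = 96 - (22138/29 + 3358/5103) = 96 - 1*113067596/147987 = 96 - 113067596/147987 = -98860844/147987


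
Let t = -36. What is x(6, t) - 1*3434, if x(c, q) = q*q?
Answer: -2138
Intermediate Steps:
x(c, q) = q**2
x(6, t) - 1*3434 = (-36)**2 - 1*3434 = 1296 - 3434 = -2138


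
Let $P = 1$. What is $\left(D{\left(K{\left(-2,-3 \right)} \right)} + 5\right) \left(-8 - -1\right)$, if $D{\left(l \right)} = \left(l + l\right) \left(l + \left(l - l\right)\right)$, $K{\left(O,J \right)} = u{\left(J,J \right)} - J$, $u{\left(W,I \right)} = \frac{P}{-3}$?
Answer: $- \frac{1211}{9} \approx -134.56$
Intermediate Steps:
$u{\left(W,I \right)} = - \frac{1}{3}$ ($u{\left(W,I \right)} = 1 \frac{1}{-3} = 1 \left(- \frac{1}{3}\right) = - \frac{1}{3}$)
$K{\left(O,J \right)} = - \frac{1}{3} - J$
$D{\left(l \right)} = 2 l^{2}$ ($D{\left(l \right)} = 2 l \left(l + 0\right) = 2 l l = 2 l^{2}$)
$\left(D{\left(K{\left(-2,-3 \right)} \right)} + 5\right) \left(-8 - -1\right) = \left(2 \left(- \frac{1}{3} - -3\right)^{2} + 5\right) \left(-8 - -1\right) = \left(2 \left(- \frac{1}{3} + 3\right)^{2} + 5\right) \left(-8 + 1\right) = \left(2 \left(\frac{8}{3}\right)^{2} + 5\right) \left(-7\right) = \left(2 \cdot \frac{64}{9} + 5\right) \left(-7\right) = \left(\frac{128}{9} + 5\right) \left(-7\right) = \frac{173}{9} \left(-7\right) = - \frac{1211}{9}$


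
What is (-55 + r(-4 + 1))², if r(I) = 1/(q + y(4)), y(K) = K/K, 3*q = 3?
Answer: 11881/4 ≈ 2970.3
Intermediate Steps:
q = 1 (q = (⅓)*3 = 1)
y(K) = 1
r(I) = ½ (r(I) = 1/(1 + 1) = 1/2 = ½)
(-55 + r(-4 + 1))² = (-55 + ½)² = (-109/2)² = 11881/4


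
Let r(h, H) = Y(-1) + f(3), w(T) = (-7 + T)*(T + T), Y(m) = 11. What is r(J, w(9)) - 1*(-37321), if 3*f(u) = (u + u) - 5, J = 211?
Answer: 111997/3 ≈ 37332.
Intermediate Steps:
f(u) = -5/3 + 2*u/3 (f(u) = ((u + u) - 5)/3 = (2*u - 5)/3 = (-5 + 2*u)/3 = -5/3 + 2*u/3)
w(T) = 2*T*(-7 + T) (w(T) = (-7 + T)*(2*T) = 2*T*(-7 + T))
r(h, H) = 34/3 (r(h, H) = 11 + (-5/3 + (⅔)*3) = 11 + (-5/3 + 2) = 11 + ⅓ = 34/3)
r(J, w(9)) - 1*(-37321) = 34/3 - 1*(-37321) = 34/3 + 37321 = 111997/3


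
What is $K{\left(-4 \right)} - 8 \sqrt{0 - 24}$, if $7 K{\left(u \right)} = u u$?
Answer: $\frac{16}{7} - 16 i \sqrt{6} \approx 2.2857 - 39.192 i$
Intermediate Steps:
$K{\left(u \right)} = \frac{u^{2}}{7}$ ($K{\left(u \right)} = \frac{u u}{7} = \frac{u^{2}}{7}$)
$K{\left(-4 \right)} - 8 \sqrt{0 - 24} = \frac{\left(-4\right)^{2}}{7} - 8 \sqrt{0 - 24} = \frac{1}{7} \cdot 16 - 8 \sqrt{-24} = \frac{16}{7} - 8 \cdot 2 i \sqrt{6} = \frac{16}{7} - 16 i \sqrt{6}$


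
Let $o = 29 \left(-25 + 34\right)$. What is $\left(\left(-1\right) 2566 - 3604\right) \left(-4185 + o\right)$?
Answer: $24211080$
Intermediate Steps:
$o = 261$ ($o = 29 \cdot 9 = 261$)
$\left(\left(-1\right) 2566 - 3604\right) \left(-4185 + o\right) = \left(\left(-1\right) 2566 - 3604\right) \left(-4185 + 261\right) = \left(-2566 - 3604\right) \left(-3924\right) = \left(-6170\right) \left(-3924\right) = 24211080$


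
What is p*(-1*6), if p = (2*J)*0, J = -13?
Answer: 0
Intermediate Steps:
p = 0 (p = (2*(-13))*0 = -26*0 = 0)
p*(-1*6) = 0*(-1*6) = 0*(-6) = 0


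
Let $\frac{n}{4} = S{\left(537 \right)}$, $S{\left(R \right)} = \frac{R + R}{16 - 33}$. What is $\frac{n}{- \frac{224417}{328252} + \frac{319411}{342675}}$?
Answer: $- \frac{483230207613600}{475068469649} \approx -1017.2$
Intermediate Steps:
$S{\left(R \right)} = - \frac{2 R}{17}$ ($S{\left(R \right)} = \frac{2 R}{-17} = 2 R \left(- \frac{1}{17}\right) = - \frac{2 R}{17}$)
$n = - \frac{4296}{17}$ ($n = 4 \left(\left(- \frac{2}{17}\right) 537\right) = 4 \left(- \frac{1074}{17}\right) = - \frac{4296}{17} \approx -252.71$)
$\frac{n}{- \frac{224417}{328252} + \frac{319411}{342675}} = - \frac{4296}{17 \left(- \frac{224417}{328252} + \frac{319411}{342675}\right)} = - \frac{4296}{17 \cdot \frac{27945204097}{112483754100}} = \left(- \frac{4296}{17}\right) \frac{112483754100}{27945204097} = - \frac{483230207613600}{475068469649}$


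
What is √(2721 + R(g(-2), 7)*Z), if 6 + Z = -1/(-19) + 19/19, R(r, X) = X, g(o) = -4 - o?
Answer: √969779/19 ≈ 51.830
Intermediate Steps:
Z = -94/19 (Z = -6 + (-1/(-19) + 19/19) = -6 + (-1*(-1/19) + 19*(1/19)) = -6 + (1/19 + 1) = -6 + 20/19 = -94/19 ≈ -4.9474)
√(2721 + R(g(-2), 7)*Z) = √(2721 + 7*(-94/19)) = √(2721 - 658/19) = √(51041/19) = √969779/19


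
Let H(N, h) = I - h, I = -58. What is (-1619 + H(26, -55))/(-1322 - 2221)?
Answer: 1622/3543 ≈ 0.45780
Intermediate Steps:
H(N, h) = -58 - h
(-1619 + H(26, -55))/(-1322 - 2221) = (-1619 + (-58 - 1*(-55)))/(-1322 - 2221) = (-1619 + (-58 + 55))/(-3543) = (-1619 - 3)*(-1/3543) = -1622*(-1/3543) = 1622/3543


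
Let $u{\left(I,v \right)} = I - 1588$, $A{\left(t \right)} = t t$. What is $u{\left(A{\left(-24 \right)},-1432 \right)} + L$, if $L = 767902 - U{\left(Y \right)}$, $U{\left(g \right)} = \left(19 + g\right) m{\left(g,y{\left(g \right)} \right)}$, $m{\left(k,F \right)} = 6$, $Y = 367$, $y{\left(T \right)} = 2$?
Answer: $764574$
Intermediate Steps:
$U{\left(g \right)} = 114 + 6 g$ ($U{\left(g \right)} = \left(19 + g\right) 6 = 114 + 6 g$)
$A{\left(t \right)} = t^{2}$
$u{\left(I,v \right)} = -1588 + I$
$L = 765586$ ($L = 767902 - \left(114 + 6 \cdot 367\right) = 767902 - \left(114 + 2202\right) = 767902 - 2316 = 765586$)
$u{\left(A{\left(-24 \right)},-1432 \right)} + L = \left(-1588 + \left(-24\right)^{2}\right) + 765586 = \left(-1588 + 576\right) + 765586 = -1012 + 765586 = 764574$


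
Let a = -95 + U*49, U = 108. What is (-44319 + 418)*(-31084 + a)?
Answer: 1136465187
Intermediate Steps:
a = 5197 (a = -95 + 108*49 = -95 + 5292 = 5197)
(-44319 + 418)*(-31084 + a) = (-44319 + 418)*(-31084 + 5197) = -43901*(-25887) = 1136465187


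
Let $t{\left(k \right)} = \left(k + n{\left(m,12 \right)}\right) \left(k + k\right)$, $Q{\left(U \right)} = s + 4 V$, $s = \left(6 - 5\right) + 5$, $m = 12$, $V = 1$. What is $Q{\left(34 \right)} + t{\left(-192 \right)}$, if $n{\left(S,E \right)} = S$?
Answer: $69130$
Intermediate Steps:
$s = 6$ ($s = 1 + 5 = 6$)
$Q{\left(U \right)} = 10$ ($Q{\left(U \right)} = 6 + 4 \cdot 1 = 6 + 4 = 10$)
$t{\left(k \right)} = 2 k \left(12 + k\right)$ ($t{\left(k \right)} = \left(k + 12\right) \left(k + k\right) = \left(12 + k\right) 2 k = 2 k \left(12 + k\right)$)
$Q{\left(34 \right)} + t{\left(-192 \right)} = 10 + 2 \left(-192\right) \left(12 - 192\right) = 10 + 2 \left(-192\right) \left(-180\right) = 10 + 69120 = 69130$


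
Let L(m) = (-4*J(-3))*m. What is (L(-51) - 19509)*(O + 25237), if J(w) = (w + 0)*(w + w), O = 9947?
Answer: -557209008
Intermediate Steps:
J(w) = 2*w**2 (J(w) = w*(2*w) = 2*w**2)
L(m) = -72*m (L(m) = (-8*(-3)**2)*m = (-8*9)*m = (-4*18)*m = -72*m)
(L(-51) - 19509)*(O + 25237) = (-72*(-51) - 19509)*(9947 + 25237) = (3672 - 19509)*35184 = -15837*35184 = -557209008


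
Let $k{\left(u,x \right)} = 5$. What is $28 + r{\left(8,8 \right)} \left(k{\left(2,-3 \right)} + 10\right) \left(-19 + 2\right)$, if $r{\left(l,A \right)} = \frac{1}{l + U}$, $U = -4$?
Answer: $- \frac{143}{4} \approx -35.75$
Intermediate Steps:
$r{\left(l,A \right)} = \frac{1}{-4 + l}$ ($r{\left(l,A \right)} = \frac{1}{l - 4} = \frac{1}{-4 + l}$)
$28 + r{\left(8,8 \right)} \left(k{\left(2,-3 \right)} + 10\right) \left(-19 + 2\right) = 28 + \frac{\left(5 + 10\right) \left(-19 + 2\right)}{-4 + 8} = 28 + \frac{15 \left(-17\right)}{4} = 28 + \frac{1}{4} \left(-255\right) = 28 - \frac{255}{4} = - \frac{143}{4}$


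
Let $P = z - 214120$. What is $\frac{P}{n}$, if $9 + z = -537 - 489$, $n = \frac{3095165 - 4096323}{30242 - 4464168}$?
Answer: $- \frac{476990674265}{500579} \approx -9.5288 \cdot 10^{5}$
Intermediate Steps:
$n = \frac{500579}{2216963}$ ($n = - \frac{1001158}{-4433926} = \left(-1001158\right) \left(- \frac{1}{4433926}\right) = \frac{500579}{2216963} \approx 0.2258$)
$z = -1035$ ($z = -9 - 1026 = -1035$)
$P = -215155$ ($P = -1035 - 214120 = -215155$)
$\frac{P}{n} = - \frac{215155}{\frac{500579}{2216963}} = \left(-215155\right) \frac{2216963}{500579} = - \frac{476990674265}{500579}$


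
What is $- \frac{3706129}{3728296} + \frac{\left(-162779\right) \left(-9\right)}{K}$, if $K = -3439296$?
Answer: $- \frac{252895406895}{178093243328} \approx -1.42$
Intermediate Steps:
$- \frac{3706129}{3728296} + \frac{\left(-162779\right) \left(-9\right)}{K} = - \frac{3706129}{3728296} + \frac{\left(-162779\right) \left(-9\right)}{-3439296} = \left(-3706129\right) \frac{1}{3728296} + 1465011 \left(- \frac{1}{3439296}\right) = - \frac{3706129}{3728296} - \frac{162779}{382144} = - \frac{252895406895}{178093243328}$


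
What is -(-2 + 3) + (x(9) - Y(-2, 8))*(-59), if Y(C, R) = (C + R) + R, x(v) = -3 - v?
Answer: 1533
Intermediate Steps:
Y(C, R) = C + 2*R
-(-2 + 3) + (x(9) - Y(-2, 8))*(-59) = -(-2 + 3) + ((-3 - 1*9) - (-2 + 2*8))*(-59) = -1*1 + ((-3 - 9) - (-2 + 16))*(-59) = -1 + (-12 - 1*14)*(-59) = -1 + (-12 - 14)*(-59) = -1 - 26*(-59) = -1 + 1534 = 1533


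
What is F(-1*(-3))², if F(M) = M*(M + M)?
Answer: 324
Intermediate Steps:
F(M) = 2*M² (F(M) = M*(2*M) = 2*M²)
F(-1*(-3))² = (2*(-1*(-3))²)² = (2*3²)² = (2*9)² = 18² = 324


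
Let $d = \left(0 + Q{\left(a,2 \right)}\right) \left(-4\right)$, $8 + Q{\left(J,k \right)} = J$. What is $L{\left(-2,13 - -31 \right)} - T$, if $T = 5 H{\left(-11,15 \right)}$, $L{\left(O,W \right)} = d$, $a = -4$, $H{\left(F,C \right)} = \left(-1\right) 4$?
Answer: $68$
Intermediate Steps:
$H{\left(F,C \right)} = -4$
$Q{\left(J,k \right)} = -8 + J$
$d = 48$ ($d = \left(0 - 12\right) \left(-4\right) = \left(-12\right) \left(-4\right) = 48$)
$L{\left(O,W \right)} = 48$
$T = -20$ ($T = 5 \left(-4\right) = -20$)
$L{\left(-2,13 - -31 \right)} - T = 48 - -20 = 48 + 20 = 68$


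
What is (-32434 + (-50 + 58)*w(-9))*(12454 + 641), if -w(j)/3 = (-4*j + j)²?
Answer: -653833350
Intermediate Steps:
w(j) = -27*j² (w(j) = -3*(-4*j + j)² = -3*9*j² = -27*j²)
(-32434 + (-50 + 58)*w(-9))*(12454 + 641) = (-32434 + (-50 + 58)*(-27*(-9)²))*(12454 + 641) = (-32434 + 8*(-27*81))*13095 = (-32434 + 8*(-2187))*13095 = (-32434 - 17496)*13095 = -49930*13095 = -653833350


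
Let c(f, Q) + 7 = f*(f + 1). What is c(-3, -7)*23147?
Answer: -23147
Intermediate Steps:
c(f, Q) = -7 + f*(1 + f) (c(f, Q) = -7 + f*(f + 1) = -7 + f*(1 + f))
c(-3, -7)*23147 = (-7 - 3 + (-3)**2)*23147 = (-7 - 3 + 9)*23147 = -1*23147 = -23147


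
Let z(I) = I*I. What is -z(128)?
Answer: -16384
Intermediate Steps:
z(I) = I²
-z(128) = -1*128² = -1*16384 = -16384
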